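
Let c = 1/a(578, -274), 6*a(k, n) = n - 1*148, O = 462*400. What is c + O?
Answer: 38992797/211 ≈ 1.8480e+5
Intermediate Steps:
O = 184800
a(k, n) = -74/3 + n/6 (a(k, n) = (n - 1*148)/6 = (n - 148)/6 = (-148 + n)/6 = -74/3 + n/6)
c = -3/211 (c = 1/(-74/3 + (⅙)*(-274)) = 1/(-74/3 - 137/3) = 1/(-211/3) = -3/211 ≈ -0.014218)
c + O = -3/211 + 184800 = 38992797/211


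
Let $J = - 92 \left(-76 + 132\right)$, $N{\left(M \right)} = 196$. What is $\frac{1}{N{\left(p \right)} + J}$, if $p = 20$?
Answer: $- \frac{1}{4956} \approx -0.00020178$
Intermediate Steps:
$J = -5152$ ($J = \left(-92\right) 56 = -5152$)
$\frac{1}{N{\left(p \right)} + J} = \frac{1}{196 - 5152} = \frac{1}{-4956} = - \frac{1}{4956}$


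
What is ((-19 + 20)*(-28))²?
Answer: 784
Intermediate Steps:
((-19 + 20)*(-28))² = (1*(-28))² = (-28)² = 784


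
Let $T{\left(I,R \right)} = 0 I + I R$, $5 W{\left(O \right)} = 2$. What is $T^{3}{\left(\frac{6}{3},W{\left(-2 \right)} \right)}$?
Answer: $\frac{64}{125} \approx 0.512$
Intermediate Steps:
$W{\left(O \right)} = \frac{2}{5}$ ($W{\left(O \right)} = \frac{1}{5} \cdot 2 = \frac{2}{5}$)
$T{\left(I,R \right)} = I R$ ($T{\left(I,R \right)} = 0 + I R = I R$)
$T^{3}{\left(\frac{6}{3},W{\left(-2 \right)} \right)} = \left(\frac{6}{3} \cdot \frac{2}{5}\right)^{3} = \left(6 \cdot \frac{1}{3} \cdot \frac{2}{5}\right)^{3} = \left(2 \cdot \frac{2}{5}\right)^{3} = \left(\frac{4}{5}\right)^{3} = \frac{64}{125}$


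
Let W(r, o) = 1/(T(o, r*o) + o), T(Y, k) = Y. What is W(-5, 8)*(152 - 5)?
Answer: 147/16 ≈ 9.1875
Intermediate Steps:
W(r, o) = 1/(2*o) (W(r, o) = 1/(o + o) = 1/(2*o))
W(-5, 8)*(152 - 5) = ((½)/8)*(152 - 5) = ((½)*(⅛))*147 = (1/16)*147 = 147/16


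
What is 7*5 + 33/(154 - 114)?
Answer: 1433/40 ≈ 35.825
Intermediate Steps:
7*5 + 33/(154 - 114) = 35 + 33/40 = 1433/40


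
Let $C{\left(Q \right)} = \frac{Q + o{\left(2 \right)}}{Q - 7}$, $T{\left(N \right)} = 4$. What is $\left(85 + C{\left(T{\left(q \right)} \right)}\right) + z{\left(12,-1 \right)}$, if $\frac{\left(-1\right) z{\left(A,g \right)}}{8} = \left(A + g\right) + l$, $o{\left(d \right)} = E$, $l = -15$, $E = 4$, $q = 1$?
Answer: $\frac{343}{3} \approx 114.33$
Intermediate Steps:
$o{\left(d \right)} = 4$
$C{\left(Q \right)} = \frac{4 + Q}{-7 + Q}$ ($C{\left(Q \right)} = \frac{Q + 4}{Q - 7} = \frac{4 + Q}{-7 + Q}$)
$z{\left(A,g \right)} = 120 - 8 A - 8 g$ ($z{\left(A,g \right)} = - 8 \left(\left(A + g\right) - 15\right) = - 8 \left(-15 + A + g\right) = 120 - 8 A - 8 g$)
$\left(85 + C{\left(T{\left(q \right)} \right)}\right) + z{\left(12,-1 \right)} = \left(85 + \frac{4 + 4}{-7 + 4}\right) - -32 = \left(85 + \frac{1}{-3} \cdot 8\right) + \left(120 - 96 + 8\right) = \left(85 - \frac{8}{3}\right) + 32 = \frac{247}{3} + 32 = \frac{343}{3}$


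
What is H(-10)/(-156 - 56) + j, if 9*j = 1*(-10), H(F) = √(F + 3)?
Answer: -10/9 - I*√7/212 ≈ -1.1111 - 0.01248*I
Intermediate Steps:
H(F) = √(3 + F)
j = -10/9 (j = (1*(-10))/9 = (⅑)*(-10) = -10/9 ≈ -1.1111)
H(-10)/(-156 - 56) + j = √(3 - 10)/(-156 - 56) - 10/9 = √(-7)/(-212) - 10/9 = -I*√7/212 - 10/9 = -10/9 - I*√7/212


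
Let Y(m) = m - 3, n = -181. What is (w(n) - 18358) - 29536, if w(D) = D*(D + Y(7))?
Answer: -15857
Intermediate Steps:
Y(m) = -3 + m
w(D) = D*(4 + D) (w(D) = D*(D + (-3 + 7)) = D*(D + 4) = D*(4 + D))
(w(n) - 18358) - 29536 = (-181*(4 - 181) - 18358) - 29536 = (-181*(-177) - 18358) - 29536 = (32037 - 18358) - 29536 = 13679 - 29536 = -15857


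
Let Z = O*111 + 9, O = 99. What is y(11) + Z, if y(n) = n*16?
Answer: 11174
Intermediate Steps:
y(n) = 16*n
Z = 10998 (Z = 99*111 + 9 = 10989 + 9 = 10998)
y(11) + Z = 16*11 + 10998 = 176 + 10998 = 11174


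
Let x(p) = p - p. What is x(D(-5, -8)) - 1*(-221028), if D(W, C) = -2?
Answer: 221028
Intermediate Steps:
x(p) = 0
x(D(-5, -8)) - 1*(-221028) = 0 - 1*(-221028) = 0 + 221028 = 221028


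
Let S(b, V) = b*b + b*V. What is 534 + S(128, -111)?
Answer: 2710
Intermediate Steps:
S(b, V) = b² + V*b
534 + S(128, -111) = 534 + 128*(-111 + 128) = 534 + 128*17 = 534 + 2176 = 2710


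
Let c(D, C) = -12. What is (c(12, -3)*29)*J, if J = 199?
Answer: -69252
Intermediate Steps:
(c(12, -3)*29)*J = -12*29*199 = -348*199 = -69252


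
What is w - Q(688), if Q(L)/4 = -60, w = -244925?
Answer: -244685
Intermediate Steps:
Q(L) = -240 (Q(L) = 4*(-60) = -240)
w - Q(688) = -244925 - 1*(-240) = -244925 + 240 = -244685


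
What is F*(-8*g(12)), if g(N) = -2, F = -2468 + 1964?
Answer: -8064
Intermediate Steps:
F = -504
F*(-8*g(12)) = -(-4032)*(-2) = -504*16 = -8064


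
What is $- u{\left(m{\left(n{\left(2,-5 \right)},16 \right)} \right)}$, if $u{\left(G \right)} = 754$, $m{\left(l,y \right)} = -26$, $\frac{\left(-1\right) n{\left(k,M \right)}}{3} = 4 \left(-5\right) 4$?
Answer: $-754$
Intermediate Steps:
$n{\left(k,M \right)} = 240$ ($n{\left(k,M \right)} = - 3 \cdot 4 \left(-5\right) 4 = - 3 \left(\left(-20\right) 4\right) = \left(-3\right) \left(-80\right) = 240$)
$- u{\left(m{\left(n{\left(2,-5 \right)},16 \right)} \right)} = \left(-1\right) 754 = -754$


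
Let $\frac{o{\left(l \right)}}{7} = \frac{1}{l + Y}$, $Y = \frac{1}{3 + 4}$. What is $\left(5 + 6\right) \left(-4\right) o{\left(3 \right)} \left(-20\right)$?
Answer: $1960$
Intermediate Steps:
$Y = \frac{1}{7} \approx 0.14286$
$o{\left(l \right)} = \frac{7}{\frac{1}{7} + l}$ ($o{\left(l \right)} = \frac{7}{l + \frac{1}{7}} = \frac{7}{\frac{1}{7} + l}$)
$\left(5 + 6\right) \left(-4\right) o{\left(3 \right)} \left(-20\right) = \left(5 + 6\right) \left(-4\right) \frac{49}{1 + 7 \cdot 3} \left(-20\right) = 11 \left(-4\right) \frac{49}{1 + 21} \left(-20\right) = - 44 \cdot \frac{49}{22} \left(-20\right) = - 44 \cdot 49 \cdot \frac{1}{22} \left(-20\right) = \left(-44\right) \frac{49}{22} \left(-20\right) = \left(-98\right) \left(-20\right) = 1960$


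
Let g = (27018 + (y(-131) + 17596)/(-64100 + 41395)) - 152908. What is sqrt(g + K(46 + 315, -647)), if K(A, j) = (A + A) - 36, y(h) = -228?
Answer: 2*I*sqrt(16136296984635)/22705 ≈ 353.84*I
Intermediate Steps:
K(A, j) = -36 + 2*A (K(A, j) = 2*A - 36 = -36 + 2*A)
g = -2858349818/22705 (g = (27018 + (-228 + 17596)/(-64100 + 41395)) - 152908 = (27018 + 17368/(-22705)) - 152908 = (27018 + 17368*(-1/22705)) - 152908 = (27018 - 17368/22705) - 152908 = 613426322/22705 - 152908 = -2858349818/22705 ≈ -1.2589e+5)
sqrt(g + K(46 + 315, -647)) = sqrt(-2858349818/22705 + (-36 + 2*(46 + 315))) = sqrt(-2858349818/22705 + (-36 + 2*361)) = sqrt(-2858349818/22705 + (-36 + 722)) = sqrt(-2858349818/22705 + 686) = sqrt(-2842774188/22705) = 2*I*sqrt(16136296984635)/22705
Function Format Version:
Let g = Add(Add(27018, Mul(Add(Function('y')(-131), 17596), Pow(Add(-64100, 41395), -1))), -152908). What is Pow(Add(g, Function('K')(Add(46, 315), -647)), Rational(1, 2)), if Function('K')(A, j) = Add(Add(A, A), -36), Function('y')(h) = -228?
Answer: Mul(Rational(2, 22705), I, Pow(16136296984635, Rational(1, 2))) ≈ Mul(353.84, I)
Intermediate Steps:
Function('K')(A, j) = Add(-36, Mul(2, A)) (Function('K')(A, j) = Add(Mul(2, A), -36) = Add(-36, Mul(2, A)))
g = Rational(-2858349818, 22705) (g = Add(Add(27018, Mul(Add(-228, 17596), Pow(Add(-64100, 41395), -1))), -152908) = Add(Add(27018, Mul(17368, Pow(-22705, -1))), -152908) = Add(Add(27018, Mul(17368, Rational(-1, 22705))), -152908) = Add(Add(27018, Rational(-17368, 22705)), -152908) = Add(Rational(613426322, 22705), -152908) = Rational(-2858349818, 22705) ≈ -1.2589e+5)
Pow(Add(g, Function('K')(Add(46, 315), -647)), Rational(1, 2)) = Pow(Add(Rational(-2858349818, 22705), Add(-36, Mul(2, Add(46, 315)))), Rational(1, 2)) = Pow(Add(Rational(-2858349818, 22705), Add(-36, Mul(2, 361))), Rational(1, 2)) = Pow(Add(Rational(-2858349818, 22705), Add(-36, 722)), Rational(1, 2)) = Pow(Add(Rational(-2858349818, 22705), 686), Rational(1, 2)) = Pow(Rational(-2842774188, 22705), Rational(1, 2)) = Mul(Rational(2, 22705), I, Pow(16136296984635, Rational(1, 2)))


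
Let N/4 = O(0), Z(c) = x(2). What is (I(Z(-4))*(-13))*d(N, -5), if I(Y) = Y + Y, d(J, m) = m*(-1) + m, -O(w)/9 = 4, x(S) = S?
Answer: 0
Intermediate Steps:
O(w) = -36 (O(w) = -9*4 = -36)
Z(c) = 2
N = -144 (N = 4*(-36) = -144)
d(J, m) = 0 (d(J, m) = -m + m = 0)
I(Y) = 2*Y
(I(Z(-4))*(-13))*d(N, -5) = ((2*2)*(-13))*0 = (4*(-13))*0 = -52*0 = 0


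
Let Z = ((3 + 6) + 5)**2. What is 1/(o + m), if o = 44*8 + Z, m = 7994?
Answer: 1/8542 ≈ 0.00011707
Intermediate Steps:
Z = 196 (Z = (9 + 5)**2 = 14**2 = 196)
o = 548 (o = 44*8 + 196 = 352 + 196 = 548)
1/(o + m) = 1/(548 + 7994) = 1/8542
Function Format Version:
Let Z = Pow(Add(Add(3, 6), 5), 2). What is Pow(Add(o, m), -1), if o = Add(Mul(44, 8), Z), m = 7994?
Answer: Rational(1, 8542) ≈ 0.00011707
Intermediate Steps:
Z = 196 (Z = Pow(Add(9, 5), 2) = Pow(14, 2) = 196)
o = 548 (o = Add(Mul(44, 8), 196) = Add(352, 196) = 548)
Pow(Add(o, m), -1) = Pow(Add(548, 7994), -1) = Pow(8542, -1) = Rational(1, 8542)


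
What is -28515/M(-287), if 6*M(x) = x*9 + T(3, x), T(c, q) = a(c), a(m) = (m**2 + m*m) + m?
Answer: 28515/427 ≈ 66.780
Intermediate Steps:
a(m) = m + 2*m**2 (a(m) = (m**2 + m**2) + m = 2*m**2 + m = m + 2*m**2)
T(c, q) = c*(1 + 2*c)
M(x) = 7/2 + 3*x/2 (M(x) = (x*9 + 3*(1 + 2*3))/6 = (9*x + 3*(1 + 6))/6 = (9*x + 3*7)/6 = (9*x + 21)/6 = (21 + 9*x)/6 = 7/2 + 3*x/2)
-28515/M(-287) = -28515/(7/2 + (3/2)*(-287)) = -28515/(7/2 - 861/2) = -28515/(-427) = -28515*(-1/427) = 28515/427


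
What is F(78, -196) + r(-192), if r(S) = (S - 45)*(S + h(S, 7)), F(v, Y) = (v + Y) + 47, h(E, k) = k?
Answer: 43774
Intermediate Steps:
F(v, Y) = 47 + Y + v (F(v, Y) = (Y + v) + 47 = 47 + Y + v)
r(S) = (-45 + S)*(7 + S) (r(S) = (S - 45)*(S + 7) = (-45 + S)*(7 + S))
F(78, -196) + r(-192) = (47 - 196 + 78) + (-315 + (-192)² - 38*(-192)) = -71 + (-315 + 36864 + 7296) = -71 + 43845 = 43774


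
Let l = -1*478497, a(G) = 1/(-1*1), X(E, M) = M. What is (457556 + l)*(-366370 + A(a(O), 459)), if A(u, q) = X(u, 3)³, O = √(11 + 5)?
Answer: 7671588763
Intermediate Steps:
O = 4 (O = √16 = 4)
a(G) = -1 (a(G) = 1/(-1) = -1)
A(u, q) = 27 (A(u, q) = 3³ = 27)
l = -478497
(457556 + l)*(-366370 + A(a(O), 459)) = (457556 - 478497)*(-366370 + 27) = -20941*(-366343) = 7671588763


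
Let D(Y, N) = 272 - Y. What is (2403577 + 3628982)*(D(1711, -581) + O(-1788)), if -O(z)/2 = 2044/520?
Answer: -43641387978/5 ≈ -8.7283e+9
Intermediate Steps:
O(z) = -511/65 (O(z) = -4088/520 = -2*511/130 = -511/65)
(2403577 + 3628982)*(D(1711, -581) + O(-1788)) = (2403577 + 3628982)*((272 - 1*1711) - 511/65) = 6032559*((272 - 1711) - 511/65) = 6032559*(-1439 - 511/65) = 6032559*(-94046/65) = -43641387978/5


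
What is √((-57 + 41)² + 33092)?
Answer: 2*√8337 ≈ 182.61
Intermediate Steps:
√((-57 + 41)² + 33092) = √((-16)² + 33092) = √(256 + 33092) = √33348 = 2*√8337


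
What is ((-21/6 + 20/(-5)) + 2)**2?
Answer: 121/4 ≈ 30.250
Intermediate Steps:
((-21/6 + 20/(-5)) + 2)**2 = ((-21*1/6 + 20*(-1/5)) + 2)**2 = ((-7/2 - 4) + 2)**2 = (-15/2 + 2)**2 = (-11/2)**2 = 121/4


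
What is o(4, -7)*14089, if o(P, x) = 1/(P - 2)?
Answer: 14089/2 ≈ 7044.5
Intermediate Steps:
o(P, x) = 1/(-2 + P)
o(4, -7)*14089 = 14089/(-2 + 4) = 14089/2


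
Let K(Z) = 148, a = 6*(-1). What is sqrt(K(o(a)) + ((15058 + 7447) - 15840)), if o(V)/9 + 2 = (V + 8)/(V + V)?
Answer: 3*sqrt(757) ≈ 82.541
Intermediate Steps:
a = -6
o(V) = -18 + 9*(8 + V)/(2*V) (o(V) = -18 + 9*((V + 8)/(V + V)) = -18 + 9*((8 + V)/((2*V))) = -18 + 9*((8 + V)*(1/(2*V))) = -18 + 9*((8 + V)/(2*V)) = -18 + 9*(8 + V)/(2*V))
sqrt(K(o(a)) + ((15058 + 7447) - 15840)) = sqrt(148 + ((15058 + 7447) - 15840)) = sqrt(148 + (22505 - 15840)) = sqrt(148 + 6665) = sqrt(6813) = 3*sqrt(757)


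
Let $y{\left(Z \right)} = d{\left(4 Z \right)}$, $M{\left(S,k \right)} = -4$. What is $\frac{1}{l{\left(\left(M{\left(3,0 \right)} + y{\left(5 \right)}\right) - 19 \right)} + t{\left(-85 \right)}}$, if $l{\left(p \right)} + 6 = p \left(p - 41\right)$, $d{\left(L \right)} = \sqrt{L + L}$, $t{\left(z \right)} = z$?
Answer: $\frac{49}{59189} + \frac{6 \sqrt{10}}{59189} \approx 0.0011484$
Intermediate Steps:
$d{\left(L \right)} = \sqrt{2} \sqrt{L}$ ($d{\left(L \right)} = \sqrt{2 L} = \sqrt{2} \sqrt{L}$)
$y{\left(Z \right)} = 2 \sqrt{2} \sqrt{Z}$ ($y{\left(Z \right)} = \sqrt{2} \sqrt{4 Z} = \sqrt{2} \cdot 2 \sqrt{Z} = 2 \sqrt{2} \sqrt{Z}$)
$l{\left(p \right)} = -6 + p \left(-41 + p\right)$ ($l{\left(p \right)} = -6 + p \left(p - 41\right) = -6 + p \left(-41 + p\right)$)
$\frac{1}{l{\left(\left(M{\left(3,0 \right)} + y{\left(5 \right)}\right) - 19 \right)} + t{\left(-85 \right)}} = \frac{1}{\left(-6 + \left(\left(-4 + 2 \sqrt{2} \sqrt{5}\right) - 19\right)^{2} - 41 \left(\left(-4 + 2 \sqrt{2} \sqrt{5}\right) - 19\right)\right) - 85} = \frac{1}{\left(-6 + \left(\left(-4 + 2 \sqrt{10}\right) - 19\right)^{2} - 41 \left(\left(-4 + 2 \sqrt{10}\right) - 19\right)\right) - 85} = \frac{1}{\left(-6 + \left(-23 + 2 \sqrt{10}\right)^{2} - 41 \left(-23 + 2 \sqrt{10}\right)\right) - 85} = \frac{1}{\left(-6 + \left(-23 + 2 \sqrt{10}\right)^{2} + \left(943 - 82 \sqrt{10}\right)\right) - 85} = \frac{1}{\left(937 + \left(-23 + 2 \sqrt{10}\right)^{2} - 82 \sqrt{10}\right) - 85} = \frac{1}{852 + \left(-23 + 2 \sqrt{10}\right)^{2} - 82 \sqrt{10}}$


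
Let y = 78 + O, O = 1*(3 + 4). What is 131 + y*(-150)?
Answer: -12619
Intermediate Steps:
O = 7 (O = 1*7 = 7)
y = 85 (y = 78 + 7 = 85)
131 + y*(-150) = 131 + 85*(-150) = 131 - 12750 = -12619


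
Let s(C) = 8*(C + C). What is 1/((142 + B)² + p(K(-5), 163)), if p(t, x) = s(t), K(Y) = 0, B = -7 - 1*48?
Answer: 1/7569 ≈ 0.00013212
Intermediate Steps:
B = -55 (B = -7 - 48 = -55)
s(C) = 16*C (s(C) = 8*(2*C) = 16*C)
p(t, x) = 16*t
1/((142 + B)² + p(K(-5), 163)) = 1/((142 - 55)² + 16*0) = 1/(87² + 0) = 1/(7569 + 0) = 1/7569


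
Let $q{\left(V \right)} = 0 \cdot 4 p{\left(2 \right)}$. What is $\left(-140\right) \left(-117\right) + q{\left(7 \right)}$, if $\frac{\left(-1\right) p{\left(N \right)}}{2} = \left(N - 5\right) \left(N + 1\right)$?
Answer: $16380$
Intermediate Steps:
$p{\left(N \right)} = - 2 \left(1 + N\right) \left(-5 + N\right)$ ($p{\left(N \right)} = - 2 \left(N - 5\right) \left(N + 1\right) = - 2 \left(-5 + N\right) \left(1 + N\right) = - 2 \left(1 + N\right) \left(-5 + N\right)$)
$q{\left(V \right)} = 0$ ($q{\left(V \right)} = 0 \cdot 4 \left(10 - 2 \cdot 2^{2} + 8 \cdot 2\right) = 0 \left(10 - 8 + 16\right) = 0 \cdot 18 = 0$)
$\left(-140\right) \left(-117\right) + q{\left(7 \right)} = \left(-140\right) \left(-117\right) + 0 = 16380 + 0 = 16380$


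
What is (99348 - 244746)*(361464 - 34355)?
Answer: -47560994382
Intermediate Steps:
(99348 - 244746)*(361464 - 34355) = -145398*327109 = -47560994382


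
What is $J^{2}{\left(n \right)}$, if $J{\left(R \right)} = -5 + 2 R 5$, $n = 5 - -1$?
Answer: $3025$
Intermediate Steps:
$n = 6$ ($n = 5 + 1 = 6$)
$J{\left(R \right)} = -5 + 10 R$
$J^{2}{\left(n \right)} = \left(-5 + 10 \cdot 6\right)^{2} = \left(-5 + 60\right)^{2} = 55^{2} = 3025$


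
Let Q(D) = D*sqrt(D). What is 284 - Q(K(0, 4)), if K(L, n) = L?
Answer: 284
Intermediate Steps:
Q(D) = D**(3/2)
284 - Q(K(0, 4)) = 284 - 0**(3/2) = 284 - 1*0 = 284 + 0 = 284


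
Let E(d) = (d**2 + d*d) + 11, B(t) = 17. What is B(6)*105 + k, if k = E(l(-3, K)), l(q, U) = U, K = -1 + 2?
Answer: 1798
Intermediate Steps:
K = 1
E(d) = 11 + 2*d**2 (E(d) = (d**2 + d**2) + 11 = 2*d**2 + 11 = 11 + 2*d**2)
k = 13 (k = 11 + 2*1**2 = 11 + 2*1 = 11 + 2 = 13)
B(6)*105 + k = 17*105 + 13 = 1785 + 13 = 1798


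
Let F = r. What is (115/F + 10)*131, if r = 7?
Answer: 24235/7 ≈ 3462.1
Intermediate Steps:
F = 7
(115/F + 10)*131 = (115/7 + 10)*131 = (185/7)*131 = 24235/7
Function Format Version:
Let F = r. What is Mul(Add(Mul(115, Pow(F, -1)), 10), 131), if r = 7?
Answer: Rational(24235, 7) ≈ 3462.1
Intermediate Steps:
F = 7
Mul(Add(Mul(115, Pow(F, -1)), 10), 131) = Mul(Add(Mul(115, Pow(7, -1)), 10), 131) = Mul(Add(Mul(115, Rational(1, 7)), 10), 131) = Mul(Add(Rational(115, 7), 10), 131) = Mul(Rational(185, 7), 131) = Rational(24235, 7)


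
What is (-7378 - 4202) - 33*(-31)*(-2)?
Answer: -13626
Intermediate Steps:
(-7378 - 4202) - 33*(-31)*(-2) = -11580 + 1023*(-2) = -11580 - 2046 = -13626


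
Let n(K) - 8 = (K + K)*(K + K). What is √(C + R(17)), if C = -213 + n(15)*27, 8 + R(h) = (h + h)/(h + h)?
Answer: 2*√6074 ≈ 155.87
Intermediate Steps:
n(K) = 8 + 4*K² (n(K) = 8 + (K + K)*(K + K) = 8 + (2*K)*(2*K) = 8 + 4*K²)
R(h) = -7 (R(h) = -8 + (h + h)/(h + h) = -8 + (2*h)/((2*h)) = -8 + (2*h)*(1/(2*h)) = -8 + 1 = -7)
C = 24303 (C = -213 + (8 + 4*15²)*27 = -213 + (8 + 4*225)*27 = -213 + (8 + 900)*27 = -213 + 908*27 = -213 + 24516 = 24303)
√(C + R(17)) = √(24303 - 7) = √24296 = 2*√6074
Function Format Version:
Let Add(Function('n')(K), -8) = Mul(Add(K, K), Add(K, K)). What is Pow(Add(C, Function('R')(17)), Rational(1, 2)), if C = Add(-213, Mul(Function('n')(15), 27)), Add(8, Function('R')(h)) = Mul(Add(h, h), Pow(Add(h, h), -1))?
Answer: Mul(2, Pow(6074, Rational(1, 2))) ≈ 155.87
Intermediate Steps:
Function('n')(K) = Add(8, Mul(4, Pow(K, 2))) (Function('n')(K) = Add(8, Mul(Add(K, K), Add(K, K))) = Add(8, Mul(Mul(2, K), Mul(2, K))) = Add(8, Mul(4, Pow(K, 2))))
Function('R')(h) = -7 (Function('R')(h) = Add(-8, Mul(Add(h, h), Pow(Add(h, h), -1))) = Add(-8, Mul(Mul(2, h), Pow(Mul(2, h), -1))) = Add(-8, Mul(Mul(2, h), Mul(Rational(1, 2), Pow(h, -1)))) = Add(-8, 1) = -7)
C = 24303 (C = Add(-213, Mul(Add(8, Mul(4, Pow(15, 2))), 27)) = Add(-213, Mul(Add(8, Mul(4, 225)), 27)) = Add(-213, Mul(Add(8, 900), 27)) = Add(-213, Mul(908, 27)) = Add(-213, 24516) = 24303)
Pow(Add(C, Function('R')(17)), Rational(1, 2)) = Pow(Add(24303, -7), Rational(1, 2)) = Pow(24296, Rational(1, 2)) = Mul(2, Pow(6074, Rational(1, 2)))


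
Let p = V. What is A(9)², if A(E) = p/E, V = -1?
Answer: 1/81 ≈ 0.012346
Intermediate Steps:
p = -1
A(E) = -1/E
A(9)² = (-1/9)² = (-1*⅑)² = (-⅑)² = 1/81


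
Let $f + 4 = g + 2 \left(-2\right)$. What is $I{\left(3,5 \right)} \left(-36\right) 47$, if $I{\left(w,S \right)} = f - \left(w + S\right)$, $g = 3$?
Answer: $21996$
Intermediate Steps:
$f = -5$ ($f = -4 + \left(3 + 2 \left(-2\right)\right) = -4 + \left(3 - 4\right) = -4 - 1 = -5$)
$I{\left(w,S \right)} = -5 - S - w$ ($I{\left(w,S \right)} = -5 - \left(w + S\right) = -5 - \left(S + w\right) = -5 - S - w$)
$I{\left(3,5 \right)} \left(-36\right) 47 = \left(-5 - 5 - 3\right) \left(-36\right) 47 = \left(-13\right) \left(-36\right) 47 = 468 \cdot 47 = 21996$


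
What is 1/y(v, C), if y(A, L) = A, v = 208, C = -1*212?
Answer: 1/208 ≈ 0.0048077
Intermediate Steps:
C = -212
1/y(v, C) = 1/208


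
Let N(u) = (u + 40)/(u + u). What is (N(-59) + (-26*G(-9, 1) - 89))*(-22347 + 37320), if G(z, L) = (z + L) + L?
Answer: 164598189/118 ≈ 1.3949e+6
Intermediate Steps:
G(z, L) = z + 2*L (G(z, L) = (L + z) + L = z + 2*L)
N(u) = (40 + u)/(2*u) (N(u) = (40 + u)/((2*u)) = (40 + u)*(1/(2*u)) = (40 + u)/(2*u))
(N(-59) + (-26*G(-9, 1) - 89))*(-22347 + 37320) = ((½)*(40 - 59)/(-59) + (-26*(-9 + 2*1) - 89))*(-22347 + 37320) = ((½)*(-1/59)*(-19) + (-26*(-9 + 2) - 89))*14973 = (19/118 + (-26*(-7) - 89))*14973 = (19/118 + (182 - 89))*14973 = (19/118 + 93)*14973 = (10993/118)*14973 = 164598189/118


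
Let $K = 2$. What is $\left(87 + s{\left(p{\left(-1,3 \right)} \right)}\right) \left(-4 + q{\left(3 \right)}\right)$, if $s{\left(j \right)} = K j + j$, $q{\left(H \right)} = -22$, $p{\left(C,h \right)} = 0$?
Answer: $-2262$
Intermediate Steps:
$s{\left(j \right)} = 3 j$ ($s{\left(j \right)} = 2 j + j = 3 j$)
$\left(87 + s{\left(p{\left(-1,3 \right)} \right)}\right) \left(-4 + q{\left(3 \right)}\right) = \left(87 + 3 \cdot 0\right) \left(-4 - 22\right) = \left(87 + 0\right) \left(-26\right) = 87 \left(-26\right) = -2262$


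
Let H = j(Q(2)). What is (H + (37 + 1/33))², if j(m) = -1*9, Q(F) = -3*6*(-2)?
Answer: 855625/1089 ≈ 785.70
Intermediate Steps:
Q(F) = 36 (Q(F) = -18*(-2) = 36)
j(m) = -9
H = -9
(H + (37 + 1/33))² = (-9 + (37 + 1/33))² = (-9 + 1222/33)² = (925/33)² = 855625/1089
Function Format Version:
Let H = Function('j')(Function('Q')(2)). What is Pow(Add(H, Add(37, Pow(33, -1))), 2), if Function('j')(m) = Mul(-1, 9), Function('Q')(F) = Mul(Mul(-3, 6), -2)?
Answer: Rational(855625, 1089) ≈ 785.70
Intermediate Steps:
Function('Q')(F) = 36 (Function('Q')(F) = Mul(-18, -2) = 36)
Function('j')(m) = -9
H = -9
Pow(Add(H, Add(37, Pow(33, -1))), 2) = Pow(Add(-9, Add(37, Pow(33, -1))), 2) = Pow(Add(-9, Add(37, Rational(1, 33))), 2) = Pow(Add(-9, Rational(1222, 33)), 2) = Pow(Rational(925, 33), 2) = Rational(855625, 1089)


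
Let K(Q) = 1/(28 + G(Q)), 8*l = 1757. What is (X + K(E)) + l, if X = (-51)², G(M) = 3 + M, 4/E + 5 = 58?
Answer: 37164979/13176 ≈ 2820.7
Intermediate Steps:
E = 4/53 (E = 4/(-5 + 58) = 4/53 ≈ 0.075472)
l = 1757/8 (l = (⅛)*1757 = 1757/8 ≈ 219.63)
X = 2601
K(Q) = 1/(31 + Q) (K(Q) = 1/(28 + (3 + Q)) = 1/(31 + Q))
(X + K(E)) + l = (2601 + 1/(31 + 4/53)) + 1757/8 = (2601 + 1/(1647/53)) + 1757/8 = (2601 + 53/1647) + 1757/8 = 4283900/1647 + 1757/8 = 37164979/13176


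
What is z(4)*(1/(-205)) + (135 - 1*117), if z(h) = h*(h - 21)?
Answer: 3758/205 ≈ 18.332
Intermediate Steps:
z(h) = h*(-21 + h)
z(4)*(1/(-205)) + (135 - 1*117) = (4*(-21 + 4))*(1/(-205)) + (135 - 1*117) = (4*(-17))*(1*(-1/205)) + (135 - 117) = -68*(-1/205) + 18 = 68/205 + 18 = 3758/205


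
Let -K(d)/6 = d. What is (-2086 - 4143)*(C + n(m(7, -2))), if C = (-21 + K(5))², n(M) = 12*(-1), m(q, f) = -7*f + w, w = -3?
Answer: -16126881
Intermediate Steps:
m(q, f) = -3 - 7*f (m(q, f) = -7*f - 3 = -3 - 7*f)
K(d) = -6*d
n(M) = -12
C = 2601 (C = (-21 - 6*5)² = (-21 - 30)² = (-51)² = 2601)
(-2086 - 4143)*(C + n(m(7, -2))) = (-2086 - 4143)*(2601 - 12) = -6229*2589 = -16126881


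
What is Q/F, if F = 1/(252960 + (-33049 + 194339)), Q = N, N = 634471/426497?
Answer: 262829611750/426497 ≈ 6.1625e+5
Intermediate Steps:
N = 634471/426497 (N = 634471*(1/426497) = 634471/426497 ≈ 1.4876)
Q = 634471/426497 ≈ 1.4876
F = 1/414250 (F = 1/(252960 + 161290) = 1/414250 ≈ 2.4140e-6)
Q/F = 634471/(426497*(1/414250)) = (634471/426497)*414250 = 262829611750/426497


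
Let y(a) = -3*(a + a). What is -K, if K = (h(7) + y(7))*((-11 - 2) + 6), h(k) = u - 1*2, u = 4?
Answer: -280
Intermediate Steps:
y(a) = -6*a
h(k) = 2 (h(k) = 4 - 1*2 = 4 - 2 = 2)
K = 280 (K = (2 - 6*7)*((-11 - 2) + 6) = (2 - 42)*(-13 + 6) = -40*(-7) = 280)
-K = -1*280 = -280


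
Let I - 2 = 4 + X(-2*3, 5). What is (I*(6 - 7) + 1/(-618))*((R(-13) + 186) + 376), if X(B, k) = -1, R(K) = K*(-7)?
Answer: -2018423/618 ≈ -3266.1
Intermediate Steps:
R(K) = -7*K
I = 5 (I = 2 + (4 - 1) = 2 + 3 = 5)
(I*(6 - 7) + 1/(-618))*((R(-13) + 186) + 376) = (5*(6 - 7) + 1/(-618))*((-7*(-13) + 186) + 376) = (5*(-1) - 1/618)*((91 + 186) + 376) = (-5 - 1/618)*(277 + 376) = -3091/618*653 = -2018423/618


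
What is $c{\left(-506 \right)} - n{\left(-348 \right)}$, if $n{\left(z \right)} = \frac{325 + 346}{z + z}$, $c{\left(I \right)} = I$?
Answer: $- \frac{351505}{696} \approx -505.04$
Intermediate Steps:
$n{\left(z \right)} = \frac{671}{2 z}$
$c{\left(-506 \right)} - n{\left(-348 \right)} = -506 - \frac{671}{2 \left(-348\right)} = -506 - \frac{671}{2} \left(- \frac{1}{348}\right) = -506 - - \frac{671}{696} = -506 + \frac{671}{696} = - \frac{351505}{696}$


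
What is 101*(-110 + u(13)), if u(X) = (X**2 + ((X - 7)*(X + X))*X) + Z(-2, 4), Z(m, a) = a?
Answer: 211191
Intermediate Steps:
u(X) = 4 + X**2 + 2*X**2*(-7 + X) (u(X) = (X**2 + ((X - 7)*(X + X))*X) + 4 = (X**2 + ((-7 + X)*(2*X))*X) + 4 = (X**2 + (2*X*(-7 + X))*X) + 4 = (X**2 + 2*X**2*(-7 + X)) + 4 = 4 + X**2 + 2*X**2*(-7 + X))
101*(-110 + u(13)) = 101*(-110 + (4 - 13*13**2 + 2*13**3)) = 101*(-110 + (4 - 13*169 + 2*2197)) = 101*(-110 + (4 - 2197 + 4394)) = 101*(-110 + 2201) = 101*2091 = 211191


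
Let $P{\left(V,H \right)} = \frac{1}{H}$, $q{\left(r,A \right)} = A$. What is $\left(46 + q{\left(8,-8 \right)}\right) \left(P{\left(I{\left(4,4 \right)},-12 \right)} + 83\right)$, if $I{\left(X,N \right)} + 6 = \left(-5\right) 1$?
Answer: $\frac{18905}{6} \approx 3150.8$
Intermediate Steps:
$I{\left(X,N \right)} = -11$ ($I{\left(X,N \right)} = -6 - 5 = -11$)
$\left(46 + q{\left(8,-8 \right)}\right) \left(P{\left(I{\left(4,4 \right)},-12 \right)} + 83\right) = \left(46 - 8\right) \left(\frac{1}{-12} + 83\right) = 38 \left(- \frac{1}{12} + 83\right) = 38 \cdot \frac{995}{12} = \frac{18905}{6}$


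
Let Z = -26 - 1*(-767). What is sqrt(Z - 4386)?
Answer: 27*I*sqrt(5) ≈ 60.374*I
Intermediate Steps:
Z = 741 (Z = -26 + 767 = 741)
sqrt(Z - 4386) = sqrt(741 - 4386) = sqrt(-3645) = 27*I*sqrt(5)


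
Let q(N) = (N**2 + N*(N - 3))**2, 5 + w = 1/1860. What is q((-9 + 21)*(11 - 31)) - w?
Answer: 24993650313299/1860 ≈ 1.3437e+10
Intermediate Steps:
w = -9299/1860 (w = -5 + 1/1860 = -9299/1860 ≈ -4.9995)
q(N) = (N**2 + N*(-3 + N))**2
q((-9 + 21)*(11 - 31)) - w = ((-9 + 21)*(11 - 31))**2*(-3 + 2*((-9 + 21)*(11 - 31)))**2 - 1*(-9299/1860) = (12*(-20))**2*(-3 + 2*(12*(-20)))**2 + 9299/1860 = (-240)**2*(-3 + 2*(-240))**2 + 9299/1860 = 57600*(-3 - 480)**2 + 9299/1860 = 57600*(-483)**2 + 9299/1860 = 57600*233289 + 9299/1860 = 13437446400 + 9299/1860 = 24993650313299/1860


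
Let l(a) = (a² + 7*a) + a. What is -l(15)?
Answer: -345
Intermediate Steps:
l(a) = a² + 8*a
-l(15) = -15*(8 + 15) = -15*23 = -1*345 = -345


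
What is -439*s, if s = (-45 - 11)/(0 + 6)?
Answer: 12292/3 ≈ 4097.3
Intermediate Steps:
s = -28/3 (s = -56/6 = -56*⅙ = -28/3 ≈ -9.3333)
-439*s = -439*(-28/3) = 12292/3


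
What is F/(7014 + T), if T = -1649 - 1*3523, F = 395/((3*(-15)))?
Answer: -79/16578 ≈ -0.0047654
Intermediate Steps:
F = -79/9 (F = 395/(-45) = 395*(-1/45) = -79/9 ≈ -8.7778)
T = -5172 (T = -1649 - 3523 = -5172)
F/(7014 + T) = -79/(9*(7014 - 5172)) = -79/9/1842 = -79/9*1/1842 = -79/16578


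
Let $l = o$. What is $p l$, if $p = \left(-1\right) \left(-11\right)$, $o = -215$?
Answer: $-2365$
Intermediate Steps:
$l = -215$
$p = 11$
$p l = 11 \left(-215\right) = -2365$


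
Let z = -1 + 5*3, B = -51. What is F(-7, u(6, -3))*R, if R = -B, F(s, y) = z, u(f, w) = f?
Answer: 714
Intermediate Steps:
z = 14 (z = -1 + 15 = 14)
F(s, y) = 14
R = 51 (R = -1*(-51) = 51)
F(-7, u(6, -3))*R = 14*51 = 714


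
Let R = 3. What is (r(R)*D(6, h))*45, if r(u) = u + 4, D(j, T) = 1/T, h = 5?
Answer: 63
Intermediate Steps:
r(u) = 4 + u
(r(R)*D(6, h))*45 = ((4 + 3)/5)*45 = (7*(1/5))*45 = (7/5)*45 = 63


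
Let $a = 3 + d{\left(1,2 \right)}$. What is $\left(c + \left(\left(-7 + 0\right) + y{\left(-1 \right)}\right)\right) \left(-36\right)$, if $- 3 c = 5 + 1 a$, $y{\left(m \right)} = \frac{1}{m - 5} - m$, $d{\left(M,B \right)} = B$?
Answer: $342$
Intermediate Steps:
$a = 5$ ($a = 3 + 2 = 5$)
$y{\left(m \right)} = \frac{1}{-5 + m} - m$
$c = - \frac{10}{3}$ ($c = - \frac{5 + 1 \cdot 5}{3} = - \frac{5 + 5}{3} = \left(- \frac{1}{3}\right) 10 = - \frac{10}{3} \approx -3.3333$)
$\left(c + \left(\left(-7 + 0\right) + y{\left(-1 \right)}\right)\right) \left(-36\right) = \left(- \frac{10}{3} + \left(\left(-7 + 0\right) + \frac{1 - \left(-1\right)^{2} + 5 \left(-1\right)}{-5 - 1}\right)\right) \left(-36\right) = \left(- \frac{10}{3} - \left(7 - \frac{1 - 1 - 5}{-6}\right)\right) \left(-36\right) = \left(- \frac{10}{3} - \left(7 + \frac{1 - 1 - 5}{6}\right)\right) \left(-36\right) = \left(- \frac{10}{3} - \frac{37}{6}\right) \left(-36\right) = \left(- \frac{19}{2}\right) \left(-36\right) = 342$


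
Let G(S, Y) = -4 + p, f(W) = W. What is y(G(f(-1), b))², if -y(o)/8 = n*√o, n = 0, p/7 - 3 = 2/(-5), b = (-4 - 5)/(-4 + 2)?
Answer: 0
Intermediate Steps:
b = 9/2 (b = -9/(-2) = -9*(-½) = 9/2 ≈ 4.5000)
p = 91/5 (p = 21 + 7*(2/(-5)) = 21 + 7*(2*(-⅕)) = 21 + 7*(-⅖) = 21 - 14/5 = 91/5 ≈ 18.200)
G(S, Y) = 71/5 (G(S, Y) = -4 + 91/5 = 71/5)
y(o) = 0 (y(o) = -0*√o = -8*0 = 0)
y(G(f(-1), b))² = 0² = 0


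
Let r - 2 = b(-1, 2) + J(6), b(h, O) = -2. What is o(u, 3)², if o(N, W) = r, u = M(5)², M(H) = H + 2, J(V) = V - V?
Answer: 0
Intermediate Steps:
J(V) = 0
M(H) = 2 + H
r = 0 (r = 2 + (-2 + 0) = 2 - 2 = 0)
u = 49 (u = (2 + 5)² = 7² = 49)
o(N, W) = 0
o(u, 3)² = 0² = 0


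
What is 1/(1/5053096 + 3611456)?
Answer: 5053096/18249033867777 ≈ 2.7690e-7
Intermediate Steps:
1/(1/5053096 + 3611456) = 1/(18249033867777/5053096) = 5053096/18249033867777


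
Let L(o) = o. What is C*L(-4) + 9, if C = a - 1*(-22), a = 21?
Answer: -163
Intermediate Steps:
C = 43 (C = 21 - 1*(-22) = 21 + 22 = 43)
C*L(-4) + 9 = 43*(-4) + 9 = -172 + 9 = -163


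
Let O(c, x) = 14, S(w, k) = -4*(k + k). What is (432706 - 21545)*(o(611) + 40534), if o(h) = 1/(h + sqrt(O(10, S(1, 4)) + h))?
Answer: 10599576394625/636 ≈ 1.6666e+10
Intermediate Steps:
S(w, k) = -8*k
o(h) = 1/(h + sqrt(14 + h))
(432706 - 21545)*(o(611) + 40534) = (432706 - 21545)*(1/(611 + sqrt(14 + 611)) + 40534) = 411161*(1/(611 + sqrt(625)) + 40534) = 411161*(1/(611 + 25) + 40534) = 411161*(1/636 + 40534) = 411161*(25779625/636) = 10599576394625/636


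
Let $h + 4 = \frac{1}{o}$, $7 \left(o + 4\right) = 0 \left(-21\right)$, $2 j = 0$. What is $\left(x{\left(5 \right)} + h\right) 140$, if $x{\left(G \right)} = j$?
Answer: $-595$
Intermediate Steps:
$j = 0$ ($j = \frac{1}{2} \cdot 0 = 0$)
$x{\left(G \right)} = 0$
$o = -4$ ($o = -4 + \frac{0 \left(-21\right)}{7} = -4 + \frac{1}{7} \cdot 0 = -4 + 0 = -4$)
$h = - \frac{17}{4}$ ($h = -4 + \frac{1}{-4} = -4 - \frac{1}{4} = - \frac{17}{4} \approx -4.25$)
$\left(x{\left(5 \right)} + h\right) 140 = \left(0 - \frac{17}{4}\right) 140 = \left(- \frac{17}{4}\right) 140 = -595$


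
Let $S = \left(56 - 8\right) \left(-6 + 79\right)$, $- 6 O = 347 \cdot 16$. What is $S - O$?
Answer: $\frac{13288}{3} \approx 4429.3$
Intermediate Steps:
$O = - \frac{2776}{3}$ ($O = - \frac{347 \cdot 16}{6} = \left(- \frac{1}{6}\right) 5552 = - \frac{2776}{3} \approx -925.33$)
$S = 3504$ ($S = 48 \cdot 73 = 3504$)
$S - O = 3504 - - \frac{2776}{3} = 3504 + \frac{2776}{3} = \frac{13288}{3}$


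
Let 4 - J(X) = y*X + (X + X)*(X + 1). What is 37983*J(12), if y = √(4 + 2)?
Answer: -11698764 - 455796*√6 ≈ -1.2815e+7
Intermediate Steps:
y = √6 ≈ 2.4495
J(X) = 4 - X*√6 - 2*X*(1 + X) (J(X) = 4 - (√6*X + (X + X)*(X + 1)) = 4 - (X*√6 + (2*X)*(1 + X)) = 4 - (X*√6 + 2*X*(1 + X)) = 4 + (-X*√6 - 2*X*(1 + X)) = 4 - X*√6 - 2*X*(1 + X))
37983*J(12) = 37983*(4 - 2*12 - 2*12² - 1*12*√6) = 37983*(4 - 24 - 2*144 - 12*√6) = 37983*(4 - 24 - 288 - 12*√6) = 37983*(-308 - 12*√6) = -11698764 - 455796*√6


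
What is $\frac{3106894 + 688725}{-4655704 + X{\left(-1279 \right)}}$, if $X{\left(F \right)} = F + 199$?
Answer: $- \frac{3795619}{4656784} \approx -0.81507$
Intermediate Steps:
$X{\left(F \right)} = 199 + F$
$\frac{3106894 + 688725}{-4655704 + X{\left(-1279 \right)}} = \frac{3106894 + 688725}{-4655704 + \left(199 - 1279\right)} = \frac{3795619}{-4655704 - 1080} = \frac{3795619}{-4656784} = 3795619 \left(- \frac{1}{4656784}\right) = - \frac{3795619}{4656784}$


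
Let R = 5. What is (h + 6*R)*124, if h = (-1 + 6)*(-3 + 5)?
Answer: 4960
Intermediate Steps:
h = 10 (h = 5*2 = 10)
(h + 6*R)*124 = (10 + 6*5)*124 = (10 + 30)*124 = 40*124 = 4960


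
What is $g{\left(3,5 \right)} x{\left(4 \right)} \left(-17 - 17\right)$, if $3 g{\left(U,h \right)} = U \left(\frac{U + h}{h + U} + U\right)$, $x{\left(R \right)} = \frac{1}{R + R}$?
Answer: $-17$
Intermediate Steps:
$x{\left(R \right)} = \frac{1}{2 R}$
$g{\left(U,h \right)} = \frac{U \left(1 + U\right)}{3}$ ($g{\left(U,h \right)} = \frac{U \left(\frac{U + h}{h + U} + U\right)}{3} = \frac{U \left(\frac{U + h}{U + h} + U\right)}{3} = \frac{U \left(1 + U\right)}{3}$)
$g{\left(3,5 \right)} x{\left(4 \right)} \left(-17 - 17\right) = \frac{1}{3} \cdot 3 \left(1 + 3\right) \frac{1}{2 \cdot 4} \left(-17 - 17\right) = \frac{1}{3} \cdot 3 \cdot 4 \cdot \frac{1}{2} \cdot \frac{1}{4} \left(-34\right) = 4 \cdot \frac{1}{8} \left(-34\right) = \frac{1}{2} \left(-34\right) = -17$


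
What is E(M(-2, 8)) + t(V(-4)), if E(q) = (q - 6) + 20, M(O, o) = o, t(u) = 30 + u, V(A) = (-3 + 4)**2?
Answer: 53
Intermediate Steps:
V(A) = 1 (V(A) = 1**2 = 1)
E(q) = 14 + q (E(q) = (-6 + q) + 20 = 14 + q)
E(M(-2, 8)) + t(V(-4)) = (14 + 8) + (30 + 1) = 22 + 31 = 53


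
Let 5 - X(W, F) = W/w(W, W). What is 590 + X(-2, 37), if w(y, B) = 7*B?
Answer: 4164/7 ≈ 594.86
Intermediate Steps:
X(W, F) = 34/7 (X(W, F) = 5 - W/(7*W) = 5 - W*1/(7*W) = 5 - 1*⅐ = 5 - ⅐ = 34/7)
590 + X(-2, 37) = 590 + 34/7 = 4164/7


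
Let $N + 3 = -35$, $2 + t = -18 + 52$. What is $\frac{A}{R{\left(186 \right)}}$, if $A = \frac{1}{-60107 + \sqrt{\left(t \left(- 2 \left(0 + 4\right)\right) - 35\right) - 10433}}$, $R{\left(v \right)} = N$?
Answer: $\frac{60107}{137288762574} + \frac{i \sqrt{2681}}{68644381287} \approx 4.3781 \cdot 10^{-7} + 7.543 \cdot 10^{-10} i$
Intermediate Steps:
$t = 32$ ($t = -2 + \left(-18 + 52\right) = -2 + 34 = 32$)
$N = -38$ ($N = -3 - 35 = -38$)
$R{\left(v \right)} = -38$
$A = \frac{1}{-60107 + 2 i \sqrt{2681}}$ ($A = \frac{1}{-60107 + \sqrt{\left(32 \left(- 2 \left(0 + 4\right)\right) - 35\right) - 10433}} = \frac{1}{-60107 + \sqrt{\left(32 \left(\left(-2\right) 4\right) - 35\right) - 10433}} = \frac{1}{-60107 + \sqrt{\left(32 \left(-8\right) - 35\right) - 10433}} = \frac{1}{-60107 + \sqrt{\left(-256 - 35\right) - 10433}} = \frac{1}{-60107 + \sqrt{-291 - 10433}} = \frac{1}{-60107 + \sqrt{-10724}} = \frac{1}{-60107 + 2 i \sqrt{2681}} \approx -1.6637 \cdot 10^{-5} - 2.87 \cdot 10^{-8} i$)
$\frac{A}{R{\left(186 \right)}} = \frac{- \frac{60107}{3612862173} - \frac{2 i \sqrt{2681}}{3612862173}}{-38} = \left(- \frac{60107}{3612862173} - \frac{2 i \sqrt{2681}}{3612862173}\right) \left(- \frac{1}{38}\right) = \frac{60107}{137288762574} + \frac{i \sqrt{2681}}{68644381287}$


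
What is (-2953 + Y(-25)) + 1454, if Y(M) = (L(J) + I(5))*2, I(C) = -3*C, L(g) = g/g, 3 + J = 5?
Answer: -1527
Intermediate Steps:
J = 2 (J = -3 + 5 = 2)
L(g) = 1
Y(M) = -28 (Y(M) = (1 - 3*5)*2 = (1 - 15)*2 = -14*2 = -28)
(-2953 + Y(-25)) + 1454 = (-2953 - 28) + 1454 = -2981 + 1454 = -1527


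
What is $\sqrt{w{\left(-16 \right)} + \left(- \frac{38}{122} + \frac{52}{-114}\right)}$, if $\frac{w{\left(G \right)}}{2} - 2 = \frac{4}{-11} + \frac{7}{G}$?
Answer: $\frac{5 \sqrt{1526131794}}{152988} \approx 1.2768$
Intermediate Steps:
$w{\left(G \right)} = \frac{36}{11} + \frac{14}{G}$ ($w{\left(G \right)} = 4 + 2 \left(\frac{4}{-11} + \frac{7}{G}\right) = 4 + 2 \left(4 \left(- \frac{1}{11}\right) + \frac{7}{G}\right) = 4 + 2 \left(- \frac{4}{11} + \frac{7}{G}\right) = 4 - \left(\frac{8}{11} - \frac{14}{G}\right) = \frac{36}{11} + \frac{14}{G}$)
$\sqrt{w{\left(-16 \right)} + \left(- \frac{38}{122} + \frac{52}{-114}\right)} = \sqrt{\left(\frac{36}{11} + \frac{14}{-16}\right) + \left(- \frac{38}{122} + \frac{52}{-114}\right)} = \sqrt{\left(\frac{36}{11} + 14 \left(- \frac{1}{16}\right)\right) + \left(\left(-38\right) \frac{1}{122} + 52 \left(- \frac{1}{114}\right)\right)} = \sqrt{\left(\frac{36}{11} - \frac{7}{8}\right) - \frac{2669}{3477}} = \sqrt{\frac{211}{88} - \frac{2669}{3477}} = \sqrt{\frac{498775}{305976}} = \frac{5 \sqrt{1526131794}}{152988}$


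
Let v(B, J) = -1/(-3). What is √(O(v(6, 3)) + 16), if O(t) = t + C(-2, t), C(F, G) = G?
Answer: 5*√6/3 ≈ 4.0825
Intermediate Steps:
v(B, J) = ⅓ (v(B, J) = -1*(-⅓) = ⅓)
O(t) = 2*t (O(t) = t + t = 2*t)
√(O(v(6, 3)) + 16) = √(2*(⅓) + 16) = √(⅔ + 16) = √(50/3) = 5*√6/3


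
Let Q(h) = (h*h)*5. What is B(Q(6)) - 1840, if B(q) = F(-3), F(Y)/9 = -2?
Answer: -1858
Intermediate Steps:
F(Y) = -18 (F(Y) = 9*(-2) = -18)
Q(h) = 5*h**2 (Q(h) = h**2*5 = 5*h**2)
B(q) = -18
B(Q(6)) - 1840 = -18 - 1840 = -1858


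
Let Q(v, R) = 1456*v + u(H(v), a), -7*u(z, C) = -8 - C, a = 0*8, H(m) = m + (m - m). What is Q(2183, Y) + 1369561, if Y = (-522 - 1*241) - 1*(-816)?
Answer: 31836071/7 ≈ 4.5480e+6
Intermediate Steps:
Y = 53 (Y = (-522 - 241) + 816 = -763 + 816 = 53)
H(m) = m (H(m) = m + 0 = m)
a = 0
u(z, C) = 8/7 + C/7 (u(z, C) = -(-8 - C)/7 = 8/7 + C/7)
Q(v, R) = 8/7 + 1456*v (Q(v, R) = 1456*v + (8/7 + (1/7)*0) = 1456*v + (8/7 + 0) = 1456*v + 8/7 = 8/7 + 1456*v)
Q(2183, Y) + 1369561 = (8/7 + 1456*2183) + 1369561 = (8/7 + 3178448) + 1369561 = 22249144/7 + 1369561 = 31836071/7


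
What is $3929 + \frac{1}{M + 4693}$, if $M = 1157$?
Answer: $\frac{22984651}{5850} \approx 3929.0$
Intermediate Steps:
$3929 + \frac{1}{M + 4693} = 3929 + \frac{1}{1157 + 4693} = 3929 + \frac{1}{5850} = \frac{22984651}{5850}$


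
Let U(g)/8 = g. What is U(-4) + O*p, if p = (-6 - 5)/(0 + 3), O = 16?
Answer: -272/3 ≈ -90.667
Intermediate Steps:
p = -11/3 ≈ -3.6667
U(g) = 8*g
U(-4) + O*p = 8*(-4) + 16*(-11/3) = -32 - 176/3 = -272/3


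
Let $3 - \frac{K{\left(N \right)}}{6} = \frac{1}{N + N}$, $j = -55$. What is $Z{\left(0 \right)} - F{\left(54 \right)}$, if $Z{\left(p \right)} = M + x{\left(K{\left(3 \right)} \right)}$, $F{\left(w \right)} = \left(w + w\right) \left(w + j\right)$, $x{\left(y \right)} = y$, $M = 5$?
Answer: $130$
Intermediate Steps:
$K{\left(N \right)} = 18 - \frac{3}{N}$ ($K{\left(N \right)} = 18 - \frac{6}{N + N} = 18 - \frac{6}{2 N} = 18 - 6 \frac{1}{2 N} = 18 - \frac{3}{N}$)
$F{\left(w \right)} = 2 w \left(-55 + w\right)$ ($F{\left(w \right)} = \left(w + w\right) \left(w - 55\right) = 2 w \left(-55 + w\right)$)
$Z{\left(p \right)} = 22$ ($Z{\left(p \right)} = 5 + \left(18 - \frac{3}{3}\right) = 5 + \left(18 - 1\right) = 5 + 17 = 22$)
$Z{\left(0 \right)} - F{\left(54 \right)} = 22 - 2 \cdot 54 \left(-55 + 54\right) = 22 - 2 \cdot 54 \left(-1\right) = 22 - -108 = 22 + 108 = 130$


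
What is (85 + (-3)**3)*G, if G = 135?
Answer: 7830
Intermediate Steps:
(85 + (-3)**3)*G = (85 + (-3)**3)*135 = (85 - 27)*135 = 58*135 = 7830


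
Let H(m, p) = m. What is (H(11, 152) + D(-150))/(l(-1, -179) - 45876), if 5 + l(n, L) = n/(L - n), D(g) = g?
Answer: 24742/8166817 ≈ 0.0030296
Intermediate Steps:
l(n, L) = -5 + n/(L - n)
(H(11, 152) + D(-150))/(l(-1, -179) - 45876) = (11 - 150)/((-5*(-179) + 6*(-1))/(-179 - 1*(-1)) - 45876) = -139/((895 - 6)/(-179 + 1) - 45876) = -139/(889/(-178) - 45876) = -139/(-1/178*889 - 45876) = -139/(-889/178 - 45876) = -139/(-8166817/178) = -139*(-178/8166817) = 24742/8166817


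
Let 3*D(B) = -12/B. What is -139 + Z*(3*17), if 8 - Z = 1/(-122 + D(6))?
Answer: 99145/368 ≈ 269.42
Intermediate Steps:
D(B) = -4/B (D(B) = (-12/B)/3 = -4/B)
Z = 2947/368 (Z = 8 - 1/(-122 - 4/6) = 8 - 1/(-122 - 4*⅙) = 8 - 1/(-122 - ⅔) = 8 - 1/(-368/3) = 8 - 1*(-3/368) = 8 + 3/368 = 2947/368 ≈ 8.0081)
-139 + Z*(3*17) = -139 + 2947*(3*17)/368 = -139 + (2947/368)*51 = -139 + 150297/368 = 99145/368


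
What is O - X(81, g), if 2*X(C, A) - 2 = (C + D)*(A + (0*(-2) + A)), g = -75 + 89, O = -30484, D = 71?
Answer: -32613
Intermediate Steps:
g = 14
X(C, A) = 1 + A*(71 + C) (X(C, A) = 1 + ((C + 71)*(A + (0*(-2) + A)))/2 = 1 + ((71 + C)*(A + (0 + A)))/2 = 1 + ((71 + C)*(A + A))/2 = 1 + ((71 + C)*(2*A))/2 = 1 + (2*A*(71 + C))/2 = 1 + A*(71 + C))
O - X(81, g) = -30484 - (1 + 71*14 + 14*81) = -30484 - (1 + 994 + 1134) = -30484 - 1*2129 = -30484 - 2129 = -32613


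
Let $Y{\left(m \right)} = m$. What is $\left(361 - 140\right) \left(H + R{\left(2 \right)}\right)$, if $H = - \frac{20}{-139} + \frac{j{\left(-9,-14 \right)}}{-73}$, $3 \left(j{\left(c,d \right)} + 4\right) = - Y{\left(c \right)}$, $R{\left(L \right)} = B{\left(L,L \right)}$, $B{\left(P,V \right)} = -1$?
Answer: $- \frac{1889108}{10147} \approx -186.17$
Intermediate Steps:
$R{\left(L \right)} = -1$
$j{\left(c,d \right)} = -4 - \frac{c}{3}$ ($j{\left(c,d \right)} = -4 + \frac{\left(-1\right) c}{3} = -4 - \frac{c}{3}$)
$H = \frac{1599}{10147}$ ($H = - \frac{20}{-139} + \frac{-4 - -3}{-73} = \left(-20\right) \left(- \frac{1}{139}\right) + \left(-4 + 3\right) \left(- \frac{1}{73}\right) = \frac{20}{139} - - \frac{1}{73} = \frac{20}{139} + \frac{1}{73} = \frac{1599}{10147} \approx 0.15758$)
$\left(361 - 140\right) \left(H + R{\left(2 \right)}\right) = \left(361 - 140\right) \left(\frac{1599}{10147} - 1\right) = \left(361 - 140\right) \left(- \frac{8548}{10147}\right) = 221 \left(- \frac{8548}{10147}\right) = - \frac{1889108}{10147}$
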